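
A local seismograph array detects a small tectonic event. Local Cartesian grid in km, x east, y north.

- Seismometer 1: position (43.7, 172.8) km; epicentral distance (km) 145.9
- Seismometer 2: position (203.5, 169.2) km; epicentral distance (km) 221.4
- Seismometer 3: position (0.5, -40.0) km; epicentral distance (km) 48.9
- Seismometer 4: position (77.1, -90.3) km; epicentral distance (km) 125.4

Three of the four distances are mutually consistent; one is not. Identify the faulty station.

Solve using three stations at a time. Using Seismometer 1, Seismometer 2, Seismometer 4 (subtract circle equations pairwise → linear system) gives (x, y) ≈ (33.6, 27.3).
Distances from that point to each station vs reported:
  Seismometer 1: calculated 145.9 vs reported 145.9 → residual 0.0 km
  Seismometer 2: calculated 221.4 vs reported 221.4 → residual 0.0 km
  Seismometer 3: calculated 75.0 vs reported 48.9 → residual 26.1 km
  Seismometer 4: calculated 125.4 vs reported 125.4 → residual 0.0 km
Seismometer 1, Seismometer 2, Seismometer 4 are mutually consistent (residuals ≈ 0); Seismometer 3 is off by 26.1 km.

Seismometer 3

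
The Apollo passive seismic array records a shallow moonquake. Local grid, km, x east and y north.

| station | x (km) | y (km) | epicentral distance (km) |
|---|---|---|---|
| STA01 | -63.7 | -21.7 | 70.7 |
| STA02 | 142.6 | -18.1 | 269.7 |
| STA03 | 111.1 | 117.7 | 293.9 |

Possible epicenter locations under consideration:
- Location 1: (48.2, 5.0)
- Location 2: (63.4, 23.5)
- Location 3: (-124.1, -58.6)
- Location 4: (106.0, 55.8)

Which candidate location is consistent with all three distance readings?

For each candidate, compare |candidate − station| to the reported distance:
Location 1: residuals STA01 44.3, STA02 172.5, STA03 164.8 → max 172.5 km
Location 2: residuals STA01 64.2, STA02 180.2, STA03 188.3 → max 188.3 km
Location 3: residuals STA01 0.1, STA02 0.1, STA03 0.0 → max 0.1 km
Location 4: residuals STA01 115.9, STA02 187.2, STA03 231.8 → max 231.8 km
Only Location 3 has all residuals ≈ 0.

Location 3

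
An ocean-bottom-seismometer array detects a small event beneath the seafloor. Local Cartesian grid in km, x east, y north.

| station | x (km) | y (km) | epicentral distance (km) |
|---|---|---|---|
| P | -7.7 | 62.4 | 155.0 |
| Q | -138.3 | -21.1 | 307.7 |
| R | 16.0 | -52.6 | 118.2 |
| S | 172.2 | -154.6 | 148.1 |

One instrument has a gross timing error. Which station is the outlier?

Q

Solve using three stations at a time. Using P, R, S (subtract circle equations pairwise → linear system) gives (x, y) ≈ (127.5, -13.4).
Distances from that point to each station vs reported:
  P: calculated 155.0 vs reported 155.0 → residual 0.0 km
  Q: calculated 265.9 vs reported 307.7 → residual 41.8 km
  R: calculated 118.2 vs reported 118.2 → residual 0.0 km
  S: calculated 148.1 vs reported 148.1 → residual 0.0 km
P, R, S are mutually consistent (residuals ≈ 0); Q is off by 41.8 km.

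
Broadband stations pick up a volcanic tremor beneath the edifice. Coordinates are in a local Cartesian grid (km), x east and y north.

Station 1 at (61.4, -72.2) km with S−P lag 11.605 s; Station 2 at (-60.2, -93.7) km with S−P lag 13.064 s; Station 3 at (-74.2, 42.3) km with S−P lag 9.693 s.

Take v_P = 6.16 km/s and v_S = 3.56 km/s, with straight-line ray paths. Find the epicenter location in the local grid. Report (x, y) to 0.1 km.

Distance from S−P lag: d = Δt · v_P v_S / (v_P − v_S) = Δt · (6.16·3.56)/(6.16−3.56) ≈ 8.4345·Δt.
So d_Station 1 = 97.88, d_Station 2 = 110.19, d_Station 3 = 81.76 km.
Circle about each station: (x − 61.4)² + (y + 72.2)² = 97.88²; (x + 60.2)² + (y + 93.7)² = 110.19²; (x + 74.2)² + (y − 42.3)² = 81.76².
Subtracting the Station 1 equation from the Station 2 and Station 3 equations removes the quadratic terms:
-243.2 x − 43.0 y = 859.59
-271.2 x + 229.0 y = 1207.93
Solving the 2×2 system: x ≈ -3.7, y ≈ 0.9 km.
Check against Station 1 (with the unrounded x, y): √((x − 61.4)²+(y + 72.2)²) = 97.88 ≈ 97.88 km. ✓

x ≈ -3.7 km, y ≈ 0.9 km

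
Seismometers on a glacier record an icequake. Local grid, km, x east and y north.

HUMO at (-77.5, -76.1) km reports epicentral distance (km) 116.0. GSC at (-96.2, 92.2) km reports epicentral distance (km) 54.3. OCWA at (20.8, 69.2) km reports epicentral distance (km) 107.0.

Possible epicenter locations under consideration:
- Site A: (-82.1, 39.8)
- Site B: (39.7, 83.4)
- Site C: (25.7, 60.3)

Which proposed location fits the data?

Site A

For each candidate, compare |candidate − station| to the reported distance:
Site A: residuals HUMO 0.0, GSC 0.0, OCWA 0.0 → max 0.0 km
Site B: residuals HUMO 81.9, GSC 81.9, OCWA 83.4 → max 83.4 km
Site C: residuals HUMO 55.0, GSC 71.7, OCWA 96.8 → max 96.8 km
Only Site A has all residuals ≈ 0.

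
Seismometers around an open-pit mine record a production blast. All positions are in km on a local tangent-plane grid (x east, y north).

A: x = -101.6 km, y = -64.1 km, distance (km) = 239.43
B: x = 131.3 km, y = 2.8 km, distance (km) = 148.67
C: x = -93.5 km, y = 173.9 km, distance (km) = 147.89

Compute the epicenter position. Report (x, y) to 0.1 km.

45.9 km east, 124.5 km north

Circle about each station: (x + 101.6)² + (y + 64.1)² = 239.43²; (x − 131.3)² + (y − 2.8)² = 148.67²; (x + 93.5)² + (y − 173.9)² = 147.89².
Subtracting the A equation from the B and C equations removes the quadratic terms:
465.8 x + 133.8 y = 38040.12
16.2 x + 476.0 y = 60007.36
Solving the 2×2 system: x ≈ 45.9, y ≈ 124.5 km.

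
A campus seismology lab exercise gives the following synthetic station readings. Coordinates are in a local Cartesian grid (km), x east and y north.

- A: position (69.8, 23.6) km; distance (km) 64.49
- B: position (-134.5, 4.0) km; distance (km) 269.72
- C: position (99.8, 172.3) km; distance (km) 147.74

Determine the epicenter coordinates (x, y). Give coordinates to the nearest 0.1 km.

x ≈ 134.1 km, y ≈ 28.6 km

Circle about each station: (x − 69.8)² + (y − 23.6)² = 64.49²; (x + 134.5)² + (y − 4.0)² = 269.72²; (x − 99.8)² + (y − 172.3)² = 147.74².
Subtracting the A equation from the B and C equations removes the quadratic terms:
-408.6 x − 39.2 y = -55912.67
60.0 x + 297.4 y = 16550.18
Solving the 2×2 system: x ≈ 134.1, y ≈ 28.6 km.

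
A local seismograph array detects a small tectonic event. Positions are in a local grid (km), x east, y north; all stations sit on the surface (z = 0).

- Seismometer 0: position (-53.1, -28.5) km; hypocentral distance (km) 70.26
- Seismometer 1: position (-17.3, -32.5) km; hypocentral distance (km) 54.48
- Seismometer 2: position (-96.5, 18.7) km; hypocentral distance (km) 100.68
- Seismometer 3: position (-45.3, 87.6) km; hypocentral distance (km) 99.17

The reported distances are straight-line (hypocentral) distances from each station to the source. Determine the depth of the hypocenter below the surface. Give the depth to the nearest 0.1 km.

Each station gives a sphere (x−x_i)² + (y−y_i)² + z² = d_i² (stations at z=0).
Subtracting the Seismometer 0 sphere from Seismometer 1 and Seismometer 2: z² cancels, leaving linear equations in x and y:
71.6 x − 8.0 y = -307.92
-86.8 x + 94.4 y = 830.09
Solving: x ≈ -3.698, y ≈ 5.393 km (keep extra digits for the depth step; rounded: -3.7, 5.4).
Then from the Seismometer 0 sphere: z² = 70.26² − (x + 53.1)² − (y + 28.5)² with x = -3.698, y = 5.393, so z ≈ 36.704 ≈ 36.7 km.

36.7 km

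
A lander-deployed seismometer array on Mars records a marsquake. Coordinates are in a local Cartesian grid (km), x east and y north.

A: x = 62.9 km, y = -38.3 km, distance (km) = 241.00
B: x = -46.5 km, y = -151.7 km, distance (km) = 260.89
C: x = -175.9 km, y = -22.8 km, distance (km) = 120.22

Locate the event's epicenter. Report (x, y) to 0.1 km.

-139.9 km east, 91.9 km north

Circle about each station: (x − 62.9)² + (y + 38.3)² = 241.00²; (x + 46.5)² + (y + 151.7)² = 260.89²; (x + 175.9)² + (y + 22.8)² = 120.22².
Subtracting pairs of circle equations eliminates x²+y² and gives linear equations (the radical axes):
-218.8 x − 226.8 y = 9769.25
-477.6 x + 31.0 y = 69665.50
Solving the 2×2 system: x ≈ -139.9, y ≈ 91.9 km.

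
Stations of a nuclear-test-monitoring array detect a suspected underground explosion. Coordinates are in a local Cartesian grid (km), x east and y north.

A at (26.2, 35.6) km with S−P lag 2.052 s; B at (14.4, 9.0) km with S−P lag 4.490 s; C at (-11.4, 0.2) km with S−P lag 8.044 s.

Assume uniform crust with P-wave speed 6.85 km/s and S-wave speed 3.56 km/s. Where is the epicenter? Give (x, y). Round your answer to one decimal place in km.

x ≈ 40.3 km, y ≈ 29.9 km

Distance from S−P lag: d = Δt · v_P v_S / (v_P − v_S) = Δt · (6.85·3.56)/(6.85−3.56) ≈ 7.4122·Δt.
So d_A = 15.21, d_B = 33.28, d_C = 59.62 km.
Circle about each station: (x − 26.2)² + (y − 35.6)² = 15.21²; (x − 14.4)² + (y − 9.0)² = 33.28²; (x + 11.4)² + (y − 0.2)² = 59.62².
Subtracting the A equation from the B and C equations removes the quadratic terms:
-23.6 x − 53.2 y = -2541.65
-75.2 x − 70.8 y = -5147.00
Solving the 2×2 system: x ≈ 40.3, y ≈ 29.9 km.
Check against A (with the unrounded x, y): √((x − 26.2)²+(y − 35.6)²) = 15.20 ≈ 15.21 km. ✓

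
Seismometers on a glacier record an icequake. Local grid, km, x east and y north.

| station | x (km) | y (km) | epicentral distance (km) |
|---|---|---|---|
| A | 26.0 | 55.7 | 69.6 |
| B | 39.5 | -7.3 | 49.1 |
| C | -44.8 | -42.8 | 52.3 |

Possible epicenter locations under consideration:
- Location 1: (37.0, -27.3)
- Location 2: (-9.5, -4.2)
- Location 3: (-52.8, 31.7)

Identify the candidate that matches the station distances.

For each candidate, compare |candidate − station| to the reported distance:
Location 1: residuals A 14.1, B 28.9, C 31.0 → max 31.0 km
Location 2: residuals A 0.0, B 0.0, C 0.0 → max 0.0 km
Location 3: residuals A 12.8, B 51.1, C 22.6 → max 51.1 km
Only Location 2 has all residuals ≈ 0.

Location 2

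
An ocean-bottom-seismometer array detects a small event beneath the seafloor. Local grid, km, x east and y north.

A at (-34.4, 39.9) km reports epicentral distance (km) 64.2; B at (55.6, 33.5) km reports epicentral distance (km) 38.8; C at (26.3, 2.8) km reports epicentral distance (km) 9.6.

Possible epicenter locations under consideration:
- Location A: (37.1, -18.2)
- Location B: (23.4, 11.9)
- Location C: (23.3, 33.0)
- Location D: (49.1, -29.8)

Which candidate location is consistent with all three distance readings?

For each candidate, compare |candidate − station| to the reported distance:
Location A: residuals A 27.9, B 16.1, C 14.0 → max 27.9 km
Location B: residuals A 0.0, B 0.0, C 0.0 → max 0.0 km
Location C: residuals A 6.1, B 6.5, C 20.7 → max 20.7 km
Location D: residuals A 44.6, B 24.8, C 30.2 → max 44.6 km
Only Location B has all residuals ≈ 0.

Location B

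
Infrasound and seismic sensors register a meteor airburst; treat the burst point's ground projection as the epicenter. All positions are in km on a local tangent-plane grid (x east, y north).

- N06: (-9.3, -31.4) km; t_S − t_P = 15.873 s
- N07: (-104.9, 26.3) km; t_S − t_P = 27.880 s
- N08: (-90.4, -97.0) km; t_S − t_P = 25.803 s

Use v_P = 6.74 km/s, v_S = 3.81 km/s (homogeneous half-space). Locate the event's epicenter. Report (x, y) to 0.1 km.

(129.3, -43.4)

Distance from S−P lag: d = Δt · v_P v_S / (v_P − v_S) = Δt · (6.74·3.81)/(6.74−3.81) ≈ 8.7643·Δt.
So d_N06 = 139.12, d_N07 = 244.35, d_N08 = 226.15 km.
Circle about each station: (x + 9.3)² + (y + 31.4)² = 139.12²; (x + 104.9)² + (y − 26.3)² = 244.35²; (x + 90.4)² + (y + 97.0)² = 226.15².
Subtracting pairs of circle equations eliminates x²+y² and gives linear equations (the radical axes):
-191.2 x + 115.4 y = -29729.30
-162.2 x − 131.2 y = -15280.74
Solving the 2×2 system: x ≈ 129.3, y ≈ -43.4 km.
Check against N06 (with the unrounded x, y): √((x + 9.3)²+(y + 31.4)²) = 139.12 ≈ 139.12 km. ✓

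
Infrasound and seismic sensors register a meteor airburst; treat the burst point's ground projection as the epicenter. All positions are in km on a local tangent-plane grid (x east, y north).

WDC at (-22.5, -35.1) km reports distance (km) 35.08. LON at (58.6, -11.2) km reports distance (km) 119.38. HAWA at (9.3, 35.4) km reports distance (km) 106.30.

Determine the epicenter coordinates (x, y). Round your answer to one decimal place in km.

Circle about each station: (x + 22.5)² + (y + 35.1)² = 35.08²; (x − 58.6)² + (y + 11.2)² = 119.38²; (x − 9.3)² + (y − 35.4)² = 106.30².
Subtracting the WDC equation from the LON and HAWA equations removes the quadratic terms:
162.2 x + 47.8 y = -11199.84
63.6 x + 141.0 y = -10467.69
Solving the 2×2 system: x ≈ -54.4, y ≈ -49.7 km.
Check against WDC (with the unrounded x, y): √((x + 22.5)²+(y + 35.1)²) = 35.09 ≈ 35.08 km. ✓

x ≈ -54.4 km, y ≈ -49.7 km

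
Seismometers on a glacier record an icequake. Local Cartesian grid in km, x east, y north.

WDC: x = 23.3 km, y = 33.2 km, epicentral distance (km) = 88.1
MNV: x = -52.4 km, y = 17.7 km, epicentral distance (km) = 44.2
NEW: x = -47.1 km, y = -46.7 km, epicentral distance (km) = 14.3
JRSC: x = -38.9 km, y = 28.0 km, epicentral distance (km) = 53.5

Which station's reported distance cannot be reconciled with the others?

Solve using three stations at a time. Using WDC, MNV, JRSC (subtract circle equations pairwise → linear system) gives (x, y) ≈ (-42.5, -25.4).
Distances from that point to each station vs reported:
  WDC: calculated 88.1 vs reported 88.1 → residual 0.0 km
  MNV: calculated 44.2 vs reported 44.2 → residual 0.0 km
  NEW: calculated 21.8 vs reported 14.3 → residual 7.5 km
  JRSC: calculated 53.5 vs reported 53.5 → residual 0.0 km
WDC, MNV, JRSC are mutually consistent (residuals ≈ 0); NEW is off by 7.5 km.

NEW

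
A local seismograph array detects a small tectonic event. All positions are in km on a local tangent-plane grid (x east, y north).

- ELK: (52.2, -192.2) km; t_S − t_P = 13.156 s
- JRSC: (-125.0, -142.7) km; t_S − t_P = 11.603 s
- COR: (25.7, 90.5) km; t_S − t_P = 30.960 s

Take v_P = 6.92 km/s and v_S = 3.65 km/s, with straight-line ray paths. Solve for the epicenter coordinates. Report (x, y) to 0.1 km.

Distance from S−P lag: d = Δt · v_P v_S / (v_P − v_S) = Δt · (6.92·3.65)/(6.92−3.65) ≈ 7.7242·Δt.
So d_ELK = 101.62, d_JRSC = 89.62, d_COR = 239.14 km.
Circle about each station: (x − 52.2)² + (y + 192.2)² = 101.62²; (x + 125.0)² + (y + 142.7)² = 89.62²; (x − 25.7)² + (y − 90.5)² = 239.14².
Subtracting the ELK equation from the JRSC and COR equations removes the quadratic terms:
-354.4 x + 99.0 y = -1382.51
-53.0 x + 565.4 y = -77676.26
Solving the 2×2 system: x ≈ -35.4, y ≈ -140.7 km.
Check against ELK (with the unrounded x, y): √((x − 52.2)²+(y + 192.2)²) = 101.62 ≈ 101.62 km. ✓

-35.4 km east, -140.7 km north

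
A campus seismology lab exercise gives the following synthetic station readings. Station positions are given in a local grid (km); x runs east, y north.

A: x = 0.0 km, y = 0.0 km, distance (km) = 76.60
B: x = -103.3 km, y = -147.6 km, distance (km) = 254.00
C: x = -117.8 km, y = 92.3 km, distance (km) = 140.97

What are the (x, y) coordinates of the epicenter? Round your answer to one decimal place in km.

(21.9, 73.4)

Circle about each station: x² + y² = 76.60²; (x + 103.3)² + (y + 147.6)² = 254.00²; (x + 117.8)² + (y − 92.3)² = 140.97².
Subtracting the A equation from the B and C equations removes the quadratic terms:
-206.6 x − 295.2 y = -26191.79
-235.6 x + 184.6 y = 8391.15
Solving the 2×2 system: x ≈ 21.9, y ≈ 73.4 km.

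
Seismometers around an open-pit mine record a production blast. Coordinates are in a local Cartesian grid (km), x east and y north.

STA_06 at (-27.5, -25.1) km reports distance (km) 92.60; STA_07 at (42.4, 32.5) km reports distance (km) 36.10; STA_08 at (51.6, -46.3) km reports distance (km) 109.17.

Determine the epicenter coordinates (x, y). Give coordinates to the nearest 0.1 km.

Circle about each station: (x + 27.5)² + (y + 25.1)² = 92.60²; (x − 42.4)² + (y − 32.5)² = 36.10²; (x − 51.6)² + (y + 46.3)² = 109.17².
Subtracting the STA_06 equation from the STA_07 and STA_08 equations removes the quadratic terms:
139.8 x + 115.2 y = 8739.30
158.2 x − 42.4 y = 76.66
Solving the 2×2 system: x ≈ 15.7, y ≈ 56.8 km.

x ≈ 15.7 km, y ≈ 56.8 km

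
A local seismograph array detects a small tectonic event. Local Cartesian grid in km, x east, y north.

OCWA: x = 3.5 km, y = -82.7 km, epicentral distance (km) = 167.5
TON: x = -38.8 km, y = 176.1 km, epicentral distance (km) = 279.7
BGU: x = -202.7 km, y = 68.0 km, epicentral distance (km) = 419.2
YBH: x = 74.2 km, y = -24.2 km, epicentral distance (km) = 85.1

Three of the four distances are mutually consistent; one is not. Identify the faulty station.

BGU

Solve using three stations at a time. Using OCWA, TON, YBH (subtract circle equations pairwise → linear system) gives (x, y) ≈ (159.4, -21.3).
Distances from that point to each station vs reported:
  OCWA: calculated 167.6 vs reported 167.5 → residual 0.1 km
  TON: calculated 279.8 vs reported 279.7 → residual 0.1 km
  BGU: calculated 373.0 vs reported 419.2 → residual 46.2 km
  YBH: calculated 85.3 vs reported 85.1 → residual 0.2 km
OCWA, TON, YBH are mutually consistent (residuals ≈ 0); BGU is off by 46.2 km.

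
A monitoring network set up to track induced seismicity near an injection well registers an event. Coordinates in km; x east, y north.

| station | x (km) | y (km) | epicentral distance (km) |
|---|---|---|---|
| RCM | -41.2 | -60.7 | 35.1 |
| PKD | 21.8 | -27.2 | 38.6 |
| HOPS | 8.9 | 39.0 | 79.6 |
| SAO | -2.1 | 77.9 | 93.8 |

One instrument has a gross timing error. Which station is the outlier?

SAO

Solve using three stations at a time. Using RCM, PKD, HOPS (subtract circle equations pairwise → linear system) gives (x, y) ≈ (-15.6, -36.7).
Distances from that point to each station vs reported:
  RCM: calculated 35.1 vs reported 35.1 → residual 0.0 km
  PKD: calculated 38.6 vs reported 38.6 → residual 0.0 km
  HOPS: calculated 79.6 vs reported 79.6 → residual 0.0 km
  SAO: calculated 115.4 vs reported 93.8 → residual 21.6 km
RCM, PKD, HOPS are mutually consistent (residuals ≈ 0); SAO is off by 21.6 km.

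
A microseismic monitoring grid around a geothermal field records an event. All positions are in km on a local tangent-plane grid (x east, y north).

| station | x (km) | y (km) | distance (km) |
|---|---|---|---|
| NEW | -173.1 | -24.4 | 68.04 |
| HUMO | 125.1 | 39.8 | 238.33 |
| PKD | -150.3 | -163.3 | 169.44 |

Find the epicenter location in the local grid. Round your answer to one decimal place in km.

x ≈ -110.1 km, y ≈ 1.3 km

Circle about each station: (x + 173.1)² + (y + 24.4)² = 68.04²; (x − 125.1)² + (y − 39.8)² = 238.33²; (x + 150.3)² + (y + 163.3)² = 169.44².
Subtracting pairs of circle equations eliminates x²+y² and gives linear equations (the radical axes):
596.4 x + 128.4 y = -65496.67
45.6 x − 277.8 y = -5382.46
Solving the 2×2 system: x ≈ -110.1, y ≈ 1.3 km.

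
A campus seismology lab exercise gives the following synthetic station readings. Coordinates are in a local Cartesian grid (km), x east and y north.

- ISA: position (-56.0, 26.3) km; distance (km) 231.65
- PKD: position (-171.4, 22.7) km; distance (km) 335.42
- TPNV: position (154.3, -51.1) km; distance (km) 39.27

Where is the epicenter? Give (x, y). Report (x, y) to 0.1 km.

(144.8, -89.2)

Circle about each station: (x + 56.0)² + (y − 26.3)² = 231.65²; (x + 171.4)² + (y − 22.7)² = 335.42²; (x − 154.3)² + (y + 51.1)² = 39.27².
Subtracting the ISA equation from the PKD and TPNV equations removes the quadratic terms:
-230.8 x − 7.2 y = -32779.29
420.6 x − 154.8 y = 74711.60
Solving the 2×2 system: x ≈ 144.8, y ≈ -89.2 km.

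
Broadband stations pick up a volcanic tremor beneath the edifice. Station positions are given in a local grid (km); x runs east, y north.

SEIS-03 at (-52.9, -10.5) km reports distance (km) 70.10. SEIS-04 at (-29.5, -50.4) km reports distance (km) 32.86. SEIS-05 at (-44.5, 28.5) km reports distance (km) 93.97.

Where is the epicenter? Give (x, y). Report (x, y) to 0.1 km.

3.3 km east, -52.4 km north

Circle about each station: (x + 52.9)² + (y + 10.5)² = 70.10²; (x + 29.5)² + (y + 50.4)² = 32.86²; (x + 44.5)² + (y − 28.5)² = 93.97².
Subtracting the SEIS-03 equation from the SEIS-04 and SEIS-05 equations removes the quadratic terms:
46.8 x − 79.8 y = 4335.98
16.8 x + 78.0 y = -4032.51
Solving the 2×2 system: x ≈ 3.3, y ≈ -52.4 km.
Check against SEIS-03 (with the unrounded x, y): √((x + 52.9)²+(y + 10.5)²) = 70.10 ≈ 70.10 km. ✓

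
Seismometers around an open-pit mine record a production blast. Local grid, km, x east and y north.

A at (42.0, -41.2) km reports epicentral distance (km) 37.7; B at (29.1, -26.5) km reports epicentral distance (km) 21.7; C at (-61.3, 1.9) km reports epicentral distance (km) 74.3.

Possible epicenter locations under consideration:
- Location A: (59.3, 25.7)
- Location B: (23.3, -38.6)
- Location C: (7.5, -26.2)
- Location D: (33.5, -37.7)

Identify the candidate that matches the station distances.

Location C

For each candidate, compare |candidate − station| to the reported distance:
Location A: residuals A 31.4, B 38.6, C 48.6 → max 48.6 km
Location B: residuals A 18.8, B 8.3, C 19.5 → max 19.5 km
Location C: residuals A 0.1, B 0.1, C 0.0 → max 0.1 km
Location D: residuals A 28.5, B 9.7, C 28.4 → max 28.5 km
Only Location C has all residuals ≈ 0.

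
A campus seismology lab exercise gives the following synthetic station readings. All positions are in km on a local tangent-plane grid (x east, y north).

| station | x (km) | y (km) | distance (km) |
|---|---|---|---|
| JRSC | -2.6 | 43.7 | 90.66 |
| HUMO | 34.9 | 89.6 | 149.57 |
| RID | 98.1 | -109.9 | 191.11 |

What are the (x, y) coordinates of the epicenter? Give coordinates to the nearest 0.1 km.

(-69.3, -17.7)

Circle about each station: (x + 2.6)² + (y − 43.7)² = 90.66²; (x − 34.9)² + (y − 89.6)² = 149.57²; (x − 98.1)² + (y + 109.9)² = 191.11².
Subtracting the JRSC equation from the HUMO and RID equations removes the quadratic terms:
75.0 x + 91.8 y = -6822.23
201.4 x − 307.2 y = -8518.63
Solving the 2×2 system: x ≈ -69.3, y ≈ -17.7 km.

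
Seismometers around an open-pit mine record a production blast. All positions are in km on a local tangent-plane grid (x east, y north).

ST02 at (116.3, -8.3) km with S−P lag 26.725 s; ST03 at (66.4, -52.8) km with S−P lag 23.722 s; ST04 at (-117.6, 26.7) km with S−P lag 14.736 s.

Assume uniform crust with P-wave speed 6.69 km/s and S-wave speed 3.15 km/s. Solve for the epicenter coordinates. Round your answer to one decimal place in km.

-32.5 km east, 48.0 km north

Distance from S−P lag: d = Δt · v_P v_S / (v_P − v_S) = Δt · (6.69·3.15)/(6.69−3.15) ≈ 5.9530·Δt.
So d_ST02 = 159.09, d_ST03 = 141.22, d_ST04 = 87.72 km.
Circle about each station: (x − 116.3)² + (y + 8.3)² = 159.09²; (x − 66.4)² + (y + 52.8)² = 141.22²; (x + 117.6)² + (y − 26.7)² = 87.72².
Subtracting the ST02 equation from the ST03 and ST04 equations removes the quadratic terms:
-99.8 x − 89.0 y = -1031.24
-467.8 x + 70.0 y = 18562.90
Solving the 2×2 system: x ≈ -32.5, y ≈ 48.0 km.
Check against ST02 (with the unrounded x, y): √((x − 116.3)²+(y + 8.3)²) = 159.10 ≈ 159.09 km. ✓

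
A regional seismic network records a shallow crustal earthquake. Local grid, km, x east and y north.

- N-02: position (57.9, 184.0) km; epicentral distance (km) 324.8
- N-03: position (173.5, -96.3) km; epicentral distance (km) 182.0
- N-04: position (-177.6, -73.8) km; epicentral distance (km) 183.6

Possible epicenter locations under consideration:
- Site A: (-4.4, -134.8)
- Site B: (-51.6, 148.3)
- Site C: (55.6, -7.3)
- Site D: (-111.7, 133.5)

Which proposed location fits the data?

For each candidate, compare |candidate − station| to the reported distance:
Site A: residuals N-02 0.0, N-03 0.0, N-04 0.0 → max 0.0 km
Site B: residuals N-02 209.6, N-03 150.4, N-04 71.8 → max 209.6 km
Site C: residuals N-02 133.5, N-03 34.3, N-04 58.9 → max 133.5 km
Site D: residuals N-02 147.8, N-03 184.3, N-04 33.9 → max 184.3 km
Only Site A has all residuals ≈ 0.

Site A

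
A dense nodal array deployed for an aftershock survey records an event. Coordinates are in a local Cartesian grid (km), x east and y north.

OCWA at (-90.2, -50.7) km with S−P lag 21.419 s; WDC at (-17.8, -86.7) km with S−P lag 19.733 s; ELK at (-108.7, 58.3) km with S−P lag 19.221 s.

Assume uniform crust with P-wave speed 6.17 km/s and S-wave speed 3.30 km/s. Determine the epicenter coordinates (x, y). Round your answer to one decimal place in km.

(27.1, 45.9)

Distance from S−P lag: d = Δt · v_P v_S / (v_P − v_S) = Δt · (6.17·3.30)/(6.17−3.30) ≈ 7.0944·Δt.
So d_OCWA = 151.96, d_WDC = 139.99, d_ELK = 136.36 km.
Circle about each station: (x + 90.2)² + (y + 50.7)² = 151.96²; (x + 17.8)² + (y + 86.7)² = 139.99²; (x + 108.7)² + (y − 58.3)² = 136.36².
Subtracting pairs of circle equations eliminates x²+y² and gives linear equations (the radical axes):
144.8 x − 72.0 y = 621.84
-37.0 x + 218.0 y = 9005.84
Solving the 2×2 system: x ≈ 27.1, y ≈ 45.9 km.
Check against OCWA (with the unrounded x, y): √((x + 90.2)²+(y + 50.7)²) = 151.99 ≈ 151.96 km. ✓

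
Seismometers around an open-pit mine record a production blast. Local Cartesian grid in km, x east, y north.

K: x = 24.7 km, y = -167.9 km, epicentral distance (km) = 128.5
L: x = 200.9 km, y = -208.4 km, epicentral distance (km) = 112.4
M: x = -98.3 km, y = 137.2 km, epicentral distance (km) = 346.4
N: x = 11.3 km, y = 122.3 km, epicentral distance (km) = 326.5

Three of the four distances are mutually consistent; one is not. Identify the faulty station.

Solve using three stations at a time. Using K, L, M (subtract circle equations pairwise → linear system) gives (x, y) ≈ (141.0, -113.2).
Distances from that point to each station vs reported:
  K: calculated 128.5 vs reported 128.5 → residual 0.0 km
  L: calculated 112.4 vs reported 112.4 → residual 0.0 km
  M: calculated 346.4 vs reported 346.4 → residual 0.0 km
  N: calculated 268.9 vs reported 326.5 → residual 57.6 km
K, L, M are mutually consistent (residuals ≈ 0); N is off by 57.6 km.

N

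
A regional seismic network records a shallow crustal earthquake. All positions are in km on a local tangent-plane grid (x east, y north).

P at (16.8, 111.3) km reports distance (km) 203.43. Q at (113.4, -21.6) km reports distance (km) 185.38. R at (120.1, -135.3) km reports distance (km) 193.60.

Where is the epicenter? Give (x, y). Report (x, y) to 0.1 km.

-64.0 km east, -75.4 km north

Circle about each station: (x − 16.8)² + (y − 111.3)² = 203.43²; (x − 113.4)² + (y + 21.6)² = 185.38²; (x − 120.1)² + (y + 135.3)² = 193.60².
Subtracting the P equation from the Q and R equations removes the quadratic terms:
193.2 x − 265.8 y = 7674.21
206.6 x − 493.2 y = 23962.97
Solving the 2×2 system: x ≈ -64.0, y ≈ -75.4 km.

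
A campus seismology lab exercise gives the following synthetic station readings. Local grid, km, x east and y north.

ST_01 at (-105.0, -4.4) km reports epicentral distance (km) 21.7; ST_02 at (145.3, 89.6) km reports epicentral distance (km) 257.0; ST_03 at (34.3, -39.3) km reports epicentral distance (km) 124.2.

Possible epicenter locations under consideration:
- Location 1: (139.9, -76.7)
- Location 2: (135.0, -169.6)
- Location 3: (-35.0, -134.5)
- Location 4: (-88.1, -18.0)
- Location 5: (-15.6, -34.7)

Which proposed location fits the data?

Location 4

For each candidate, compare |candidate − station| to the reported distance:
Location 1: residuals ST_01 233.6, ST_02 90.6, ST_03 12.2 → max 233.6 km
Location 2: residuals ST_01 269.7, ST_02 2.4, ST_03 40.5 → max 269.7 km
Location 3: residuals ST_01 126.0, ST_02 30.6, ST_03 6.4 → max 126.0 km
Location 4: residuals ST_01 0.0, ST_02 0.0, ST_03 0.0 → max 0.0 km
Location 5: residuals ST_01 72.7, ST_02 53.7, ST_03 74.1 → max 74.1 km
Only Location 4 has all residuals ≈ 0.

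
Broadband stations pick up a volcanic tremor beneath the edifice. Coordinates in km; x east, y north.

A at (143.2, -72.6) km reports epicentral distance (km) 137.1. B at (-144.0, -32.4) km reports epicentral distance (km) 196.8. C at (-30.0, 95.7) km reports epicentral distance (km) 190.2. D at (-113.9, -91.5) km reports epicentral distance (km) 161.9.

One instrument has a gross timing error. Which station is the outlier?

A

Solve using three stations at a time. Using B, C, D (subtract circle equations pairwise → linear system) gives (x, y) ≈ (47.4, -78.0).
Distances from that point to each station vs reported:
  A: calculated 95.9 vs reported 137.1 → residual 41.2 km
  B: calculated 196.8 vs reported 196.8 → residual 0.0 km
  C: calculated 190.2 vs reported 190.2 → residual 0.0 km
  D: calculated 161.9 vs reported 161.9 → residual 0.0 km
B, C, D are mutually consistent (residuals ≈ 0); A is off by 41.2 km.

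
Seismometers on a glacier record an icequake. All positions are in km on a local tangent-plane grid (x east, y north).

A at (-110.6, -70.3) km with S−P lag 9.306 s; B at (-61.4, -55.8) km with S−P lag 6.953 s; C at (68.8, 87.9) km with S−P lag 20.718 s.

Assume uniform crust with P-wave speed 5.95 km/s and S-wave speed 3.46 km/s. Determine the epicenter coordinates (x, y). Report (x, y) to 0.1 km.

(-77.8, -0.7)

Distance from S−P lag: d = Δt · v_P v_S / (v_P − v_S) = Δt · (5.95·3.46)/(5.95−3.46) ≈ 8.2679·Δt.
So d_A = 76.94, d_B = 57.49, d_C = 171.29 km.
Circle about each station: (x + 110.6)² + (y + 70.3)² = 76.94²; (x + 61.4)² + (y + 55.8)² = 57.49²; (x − 68.8)² + (y − 87.9)² = 171.29².
Subtracting pairs of circle equations eliminates x²+y² and gives linear equations (the radical axes):
98.4 x + 29.0 y = -7676.19
358.8 x + 316.4 y = -28135.10
Solving the 2×2 system: x ≈ -77.8, y ≈ -0.7 km.
Check against A (with the unrounded x, y): √((x + 110.6)²+(y + 70.3)²) = 76.95 ≈ 76.94 km. ✓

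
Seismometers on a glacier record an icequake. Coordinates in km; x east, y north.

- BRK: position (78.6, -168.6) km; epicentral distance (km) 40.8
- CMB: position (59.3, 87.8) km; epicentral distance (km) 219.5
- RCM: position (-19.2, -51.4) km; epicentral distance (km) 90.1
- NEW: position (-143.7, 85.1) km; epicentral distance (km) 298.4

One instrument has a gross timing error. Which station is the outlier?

RCM

Solve using three stations at a time. Using BRK, CMB, NEW (subtract circle equations pairwise → linear system) gives (x, y) ≈ (61.3, -131.7).
Distances from that point to each station vs reported:
  BRK: calculated 40.8 vs reported 40.8 → residual 0.0 km
  CMB: calculated 219.5 vs reported 219.5 → residual 0.0 km
  RCM: calculated 113.7 vs reported 90.1 → residual 23.6 km
  NEW: calculated 298.4 vs reported 298.4 → residual 0.0 km
BRK, CMB, NEW are mutually consistent (residuals ≈ 0); RCM is off by 23.6 km.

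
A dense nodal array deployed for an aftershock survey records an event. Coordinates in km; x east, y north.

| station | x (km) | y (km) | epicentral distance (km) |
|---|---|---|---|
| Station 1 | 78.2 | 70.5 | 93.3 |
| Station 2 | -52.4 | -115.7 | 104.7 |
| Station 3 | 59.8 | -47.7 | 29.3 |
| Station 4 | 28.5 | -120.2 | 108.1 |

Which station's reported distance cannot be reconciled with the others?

Solve using three stations at a time. Using Station 1, Station 3, Station 4 (subtract circle equations pairwise → linear system) gives (x, y) ≈ (75.5, -22.8).
Distances from that point to each station vs reported:
  Station 1: calculated 93.3 vs reported 93.3 → residual 0.0 km
  Station 2: calculated 158.0 vs reported 104.7 → residual 53.3 km
  Station 3: calculated 29.4 vs reported 29.3 → residual 0.1 km
  Station 4: calculated 108.1 vs reported 108.1 → residual 0.0 km
Station 1, Station 3, Station 4 are mutually consistent (residuals ≈ 0); Station 2 is off by 53.3 km.

Station 2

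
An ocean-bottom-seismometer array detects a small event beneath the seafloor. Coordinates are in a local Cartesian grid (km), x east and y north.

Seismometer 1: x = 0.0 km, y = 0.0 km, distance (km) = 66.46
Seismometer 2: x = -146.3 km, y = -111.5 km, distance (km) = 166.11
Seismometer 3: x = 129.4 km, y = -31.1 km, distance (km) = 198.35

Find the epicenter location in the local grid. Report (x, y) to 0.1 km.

Circle about each station: x² + y² = 66.46²; (x + 146.3)² + (y + 111.5)² = 166.11²; (x − 129.4)² + (y + 31.1)² = 198.35².
Subtracting the Seismometer 1 equation from the Seismometer 2 and Seismometer 3 equations removes the quadratic terms:
-292.6 x − 223.0 y = 10660.34
258.8 x − 62.2 y = -17214.22
Solving the 2×2 system: x ≈ -59.3, y ≈ 30.0 km.

x ≈ -59.3 km, y ≈ 30.0 km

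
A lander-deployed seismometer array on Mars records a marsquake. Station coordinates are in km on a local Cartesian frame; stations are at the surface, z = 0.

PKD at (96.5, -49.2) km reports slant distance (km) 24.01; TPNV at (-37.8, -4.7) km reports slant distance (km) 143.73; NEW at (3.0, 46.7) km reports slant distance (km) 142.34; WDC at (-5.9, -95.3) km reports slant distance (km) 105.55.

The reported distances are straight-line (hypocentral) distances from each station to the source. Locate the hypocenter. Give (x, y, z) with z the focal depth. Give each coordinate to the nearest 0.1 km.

Each station gives a sphere (x−x_i)² + (y−y_i)² + z² = d_i² (stations at z=0).
Subtracting the PKD sphere from TPNV and NEW: z² cancels, leaving linear equations in x and y:
-268.6 x + 89.0 y = -30363.79
-187.0 x + 191.8 y = -29227.20
Solving: x ≈ 92.404, y ≈ -62.292 km (keep extra digits for the depth step; rounded: 92.4, -62.3).
Then from the PKD sphere: z² = 24.01² − (x − 96.5)² − (y + 49.2)² with x = 92.404, y = -62.292, so z ≈ 19.705 ≈ 19.7 km.

(92.4, -62.3, 19.7)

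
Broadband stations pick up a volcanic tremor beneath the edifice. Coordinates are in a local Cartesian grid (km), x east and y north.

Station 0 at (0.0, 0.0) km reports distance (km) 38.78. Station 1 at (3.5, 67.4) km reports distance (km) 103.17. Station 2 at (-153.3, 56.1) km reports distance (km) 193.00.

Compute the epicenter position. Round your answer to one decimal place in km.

(16.9, -34.9)

Circle about each station: x² + y² = 38.78²; (x − 3.5)² + (y − 67.4)² = 103.17²; (x + 153.3)² + (y − 56.1)² = 193.00².
Subtracting pairs of circle equations eliminates x²+y² and gives linear equations (the radical axes):
7.0 x + 134.8 y = -4585.15
-306.6 x + 112.2 y = -9097.01
Solving the 2×2 system: x ≈ 16.9, y ≈ -34.9 km.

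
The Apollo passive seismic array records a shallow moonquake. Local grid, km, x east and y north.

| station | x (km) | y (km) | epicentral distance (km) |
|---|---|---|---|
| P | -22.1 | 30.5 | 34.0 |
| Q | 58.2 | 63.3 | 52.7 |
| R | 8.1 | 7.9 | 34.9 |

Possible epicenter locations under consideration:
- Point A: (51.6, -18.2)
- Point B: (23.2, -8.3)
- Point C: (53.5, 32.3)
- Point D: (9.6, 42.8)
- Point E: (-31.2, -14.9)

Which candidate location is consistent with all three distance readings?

For each candidate, compare |candidate − station| to the reported distance:
Point A: residuals P 54.3, Q 29.1, R 15.8 → max 54.3 km
Point B: residuals P 25.6, Q 27.0, R 12.8 → max 27.0 km
Point C: residuals P 41.6, Q 21.3, R 16.6 → max 41.6 km
Point D: residuals P 0.0, Q 0.0, R 0.0 → max 0.0 km
Point E: residuals P 12.3, Q 66.1, R 10.5 → max 66.1 km
Only Point D has all residuals ≈ 0.

Point D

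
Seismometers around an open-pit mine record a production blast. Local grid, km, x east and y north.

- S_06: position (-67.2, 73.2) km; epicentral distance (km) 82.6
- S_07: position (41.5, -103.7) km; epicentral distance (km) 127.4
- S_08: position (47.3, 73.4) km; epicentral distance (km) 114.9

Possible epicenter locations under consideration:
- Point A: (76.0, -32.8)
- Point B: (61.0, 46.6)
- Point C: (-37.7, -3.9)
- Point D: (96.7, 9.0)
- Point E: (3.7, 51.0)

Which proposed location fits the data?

Point C

For each candidate, compare |candidate − station| to the reported distance:
Point A: residuals S_06 95.6, S_07 48.6, S_08 4.9 → max 95.6 km
Point B: residuals S_06 48.3, S_07 24.2, S_08 84.8 → max 84.8 km
Point C: residuals S_06 0.0, S_07 0.0, S_08 0.0 → max 0.0 km
Point D: residuals S_06 93.4, S_07 1.9, S_08 33.7 → max 93.4 km
Point E: residuals S_06 8.3, S_07 31.9, S_08 65.9 → max 65.9 km
Only Point C has all residuals ≈ 0.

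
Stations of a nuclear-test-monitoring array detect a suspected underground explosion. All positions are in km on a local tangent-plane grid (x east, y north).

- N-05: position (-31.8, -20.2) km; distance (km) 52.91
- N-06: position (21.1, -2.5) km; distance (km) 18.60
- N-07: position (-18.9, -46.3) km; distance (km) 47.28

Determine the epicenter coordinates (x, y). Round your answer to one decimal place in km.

Circle about each station: (x + 31.8)² + (y + 20.2)² = 52.91²; (x − 21.1)² + (y + 2.5)² = 18.60²; (x + 18.9)² + (y + 46.3)² = 47.28².
Subtracting the N-05 equation from the N-06 and N-07 equations removes the quadratic terms:
105.8 x + 35.4 y = 1485.69
25.8 x − 52.2 y = 1645.69
Solving the 2×2 system: x ≈ 21.1, y ≈ -21.1 km.

21.1 km east, -21.1 km north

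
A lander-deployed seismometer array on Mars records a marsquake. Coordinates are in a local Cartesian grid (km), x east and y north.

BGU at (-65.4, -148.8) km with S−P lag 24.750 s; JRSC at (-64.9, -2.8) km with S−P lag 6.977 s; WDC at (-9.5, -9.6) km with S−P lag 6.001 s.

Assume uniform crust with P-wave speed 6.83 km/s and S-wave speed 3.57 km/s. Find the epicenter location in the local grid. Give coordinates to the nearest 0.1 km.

Distance from S−P lag: d = Δt · v_P v_S / (v_P − v_S) = Δt · (6.83·3.57)/(6.83−3.57) ≈ 7.4795·Δt.
So d_BGU = 185.12, d_JRSC = 52.18, d_WDC = 44.88 km.
Circle about each station: (x + 65.4)² + (y + 148.8)² = 185.12²; (x + 64.9)² + (y + 2.8)² = 52.18²; (x + 9.5)² + (y + 9.6)² = 44.88².
Subtracting the BGU equation from the JRSC and WDC equations removes the quadratic terms:
1.0 x + 292.0 y = 9347.91
111.8 x + 278.4 y = 6019.01
Solving the 2×2 system: x ≈ -26.1, y ≈ 32.1 km.

-26.1 km east, 32.1 km north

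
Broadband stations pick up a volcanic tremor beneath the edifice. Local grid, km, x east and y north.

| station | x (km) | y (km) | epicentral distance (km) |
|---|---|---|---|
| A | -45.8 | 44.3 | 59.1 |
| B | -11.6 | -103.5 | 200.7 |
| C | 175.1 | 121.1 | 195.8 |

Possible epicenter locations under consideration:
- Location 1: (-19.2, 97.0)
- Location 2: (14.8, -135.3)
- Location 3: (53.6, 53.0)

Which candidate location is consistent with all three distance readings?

For each candidate, compare |candidate − station| to the reported distance:
Location 1: residuals A 0.1, B 0.1, C 0.0 → max 0.1 km
Location 2: residuals A 130.4, B 159.4, C 106.6 → max 159.4 km
Location 3: residuals A 40.7, B 31.2, C 56.5 → max 56.5 km
Only Location 1 has all residuals ≈ 0.

Location 1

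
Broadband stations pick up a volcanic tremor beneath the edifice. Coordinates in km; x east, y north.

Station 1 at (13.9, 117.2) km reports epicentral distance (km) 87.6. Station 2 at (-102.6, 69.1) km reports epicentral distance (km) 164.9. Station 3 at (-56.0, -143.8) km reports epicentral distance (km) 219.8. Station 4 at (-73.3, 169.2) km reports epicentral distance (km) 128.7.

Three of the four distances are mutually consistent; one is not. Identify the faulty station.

Solve using three stations at a time. Using Station 1, Station 2, Station 3 (subtract circle equations pairwise → linear system) gives (x, y) ≈ (60.2, 42.8).
Distances from that point to each station vs reported:
  Station 1: calculated 87.6 vs reported 87.6 → residual 0.0 km
  Station 2: calculated 164.9 vs reported 164.9 → residual 0.0 km
  Station 3: calculated 219.8 vs reported 219.8 → residual 0.0 km
  Station 4: calculated 183.9 vs reported 128.7 → residual 55.2 km
Station 1, Station 2, Station 3 are mutually consistent (residuals ≈ 0); Station 4 is off by 55.2 km.

Station 4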